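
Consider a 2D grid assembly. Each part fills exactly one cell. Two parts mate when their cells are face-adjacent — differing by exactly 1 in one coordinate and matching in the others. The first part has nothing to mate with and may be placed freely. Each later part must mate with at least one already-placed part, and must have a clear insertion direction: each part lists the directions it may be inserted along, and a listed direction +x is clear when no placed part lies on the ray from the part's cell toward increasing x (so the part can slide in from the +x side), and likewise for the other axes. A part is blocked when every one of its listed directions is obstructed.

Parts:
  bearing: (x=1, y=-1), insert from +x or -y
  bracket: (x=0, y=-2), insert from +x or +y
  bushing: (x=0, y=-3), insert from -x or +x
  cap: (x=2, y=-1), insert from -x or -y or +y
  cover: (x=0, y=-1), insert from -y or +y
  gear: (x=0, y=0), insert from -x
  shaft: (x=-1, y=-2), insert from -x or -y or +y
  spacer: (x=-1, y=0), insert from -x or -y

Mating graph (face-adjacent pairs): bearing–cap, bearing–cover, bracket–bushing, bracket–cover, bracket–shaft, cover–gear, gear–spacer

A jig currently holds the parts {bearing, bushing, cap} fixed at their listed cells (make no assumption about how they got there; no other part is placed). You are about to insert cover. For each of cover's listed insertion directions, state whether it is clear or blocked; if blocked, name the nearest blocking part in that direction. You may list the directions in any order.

-y: nearest on ray is bushing@(0, -3) ⇒ blocked
+y: ray from cover(0, -1) has no placed part ⇒ clear

+y: clear; -y: blocked by bushing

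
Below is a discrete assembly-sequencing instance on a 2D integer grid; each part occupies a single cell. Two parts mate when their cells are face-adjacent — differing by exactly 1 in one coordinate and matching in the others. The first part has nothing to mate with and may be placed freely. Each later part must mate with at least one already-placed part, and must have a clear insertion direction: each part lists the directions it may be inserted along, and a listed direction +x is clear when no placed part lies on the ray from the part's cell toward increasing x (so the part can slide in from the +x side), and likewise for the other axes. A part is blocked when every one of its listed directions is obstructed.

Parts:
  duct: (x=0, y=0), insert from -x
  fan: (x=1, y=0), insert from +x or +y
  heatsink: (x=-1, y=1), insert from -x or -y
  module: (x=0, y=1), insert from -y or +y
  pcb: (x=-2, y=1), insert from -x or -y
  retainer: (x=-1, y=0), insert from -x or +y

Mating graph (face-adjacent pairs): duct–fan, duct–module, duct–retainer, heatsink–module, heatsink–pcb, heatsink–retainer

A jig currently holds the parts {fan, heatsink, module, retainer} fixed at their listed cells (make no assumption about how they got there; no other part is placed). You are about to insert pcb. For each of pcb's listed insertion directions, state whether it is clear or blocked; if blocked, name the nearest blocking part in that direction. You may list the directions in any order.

-x: clear; -y: clear

-x: ray from pcb(-2, 1) has no placed part ⇒ clear
-y: ray from pcb(-2, 1) has no placed part ⇒ clear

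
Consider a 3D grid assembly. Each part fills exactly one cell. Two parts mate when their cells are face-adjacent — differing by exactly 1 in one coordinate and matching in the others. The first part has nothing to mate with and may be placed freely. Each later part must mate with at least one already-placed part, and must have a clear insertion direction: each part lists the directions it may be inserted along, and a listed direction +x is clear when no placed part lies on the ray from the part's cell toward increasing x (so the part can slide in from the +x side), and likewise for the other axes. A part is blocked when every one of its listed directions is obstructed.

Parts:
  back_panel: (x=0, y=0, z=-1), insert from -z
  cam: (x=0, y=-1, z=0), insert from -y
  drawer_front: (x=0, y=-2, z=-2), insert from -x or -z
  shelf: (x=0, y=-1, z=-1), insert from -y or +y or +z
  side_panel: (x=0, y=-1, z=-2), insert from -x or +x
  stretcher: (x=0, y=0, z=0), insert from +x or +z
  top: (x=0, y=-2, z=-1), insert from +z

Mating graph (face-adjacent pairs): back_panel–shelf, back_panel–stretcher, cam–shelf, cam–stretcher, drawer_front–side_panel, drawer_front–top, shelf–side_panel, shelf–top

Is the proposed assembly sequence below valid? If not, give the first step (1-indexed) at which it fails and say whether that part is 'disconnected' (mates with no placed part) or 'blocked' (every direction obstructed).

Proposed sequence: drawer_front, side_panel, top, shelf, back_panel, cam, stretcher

1. drawer_front@(0, -2, -2) [-x clear] — {drawer_front}
2. side_panel@(0, -1, -2) [-x clear] — {drawer_front, side_panel}
3. top@(0, -2, -1) [+z clear] — {drawer_front, side_panel, top}
4. shelf@(0, -1, -1) [+y clear] — {drawer_front, shelf, side_panel, top}
5. back_panel@(0, 0, -1) [-z clear] — {back_panel, drawer_front, shelf, side_panel, top}
6. cam@(0, -1, 0) [-y clear] — {back_panel, cam, drawer_front, shelf, side_panel, top}
7. stretcher@(0, 0, 0) [+x clear] — {back_panel, cam, drawer_front, shelf, side_panel, stretcher, top}

Valid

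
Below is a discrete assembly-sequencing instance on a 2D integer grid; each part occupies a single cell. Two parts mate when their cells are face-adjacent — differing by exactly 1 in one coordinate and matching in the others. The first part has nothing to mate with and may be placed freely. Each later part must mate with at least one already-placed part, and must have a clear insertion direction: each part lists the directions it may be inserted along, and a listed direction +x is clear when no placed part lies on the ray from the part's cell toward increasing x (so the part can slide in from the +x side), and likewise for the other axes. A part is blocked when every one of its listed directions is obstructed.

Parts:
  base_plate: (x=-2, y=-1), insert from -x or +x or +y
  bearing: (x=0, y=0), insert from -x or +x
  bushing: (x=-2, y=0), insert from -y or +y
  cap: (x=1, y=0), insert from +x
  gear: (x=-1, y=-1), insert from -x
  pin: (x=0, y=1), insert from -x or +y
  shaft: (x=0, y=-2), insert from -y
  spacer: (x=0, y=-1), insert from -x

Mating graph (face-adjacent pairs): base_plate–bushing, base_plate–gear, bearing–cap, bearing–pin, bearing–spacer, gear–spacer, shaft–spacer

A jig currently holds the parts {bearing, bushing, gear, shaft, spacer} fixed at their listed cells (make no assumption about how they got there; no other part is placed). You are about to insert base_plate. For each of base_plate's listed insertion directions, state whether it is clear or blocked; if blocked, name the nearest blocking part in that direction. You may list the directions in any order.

+x: blocked by gear; +y: blocked by bushing; -x: clear

-x: ray from base_plate(-2, -1) has no placed part ⇒ clear
+x: nearest on ray is gear@(-1, -1) ⇒ blocked
+y: nearest on ray is bushing@(-2, 0) ⇒ blocked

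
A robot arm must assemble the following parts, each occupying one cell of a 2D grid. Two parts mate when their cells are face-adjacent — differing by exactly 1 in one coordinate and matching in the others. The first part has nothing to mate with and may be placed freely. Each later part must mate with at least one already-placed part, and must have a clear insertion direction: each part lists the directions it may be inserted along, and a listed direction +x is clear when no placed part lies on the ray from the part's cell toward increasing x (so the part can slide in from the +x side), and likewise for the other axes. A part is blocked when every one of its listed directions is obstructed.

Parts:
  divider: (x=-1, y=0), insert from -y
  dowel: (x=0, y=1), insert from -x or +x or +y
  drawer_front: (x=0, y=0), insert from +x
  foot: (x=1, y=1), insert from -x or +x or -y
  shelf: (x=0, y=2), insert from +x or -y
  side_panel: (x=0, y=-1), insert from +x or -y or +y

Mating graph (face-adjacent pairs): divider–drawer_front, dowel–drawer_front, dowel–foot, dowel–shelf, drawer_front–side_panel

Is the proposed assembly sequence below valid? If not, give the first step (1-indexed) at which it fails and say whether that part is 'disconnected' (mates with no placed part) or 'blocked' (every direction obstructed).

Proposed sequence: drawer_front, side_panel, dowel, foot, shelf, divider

1. drawer_front@(0, 0) [+x clear] — {drawer_front}
2. side_panel@(0, -1) [+x clear] — {drawer_front, side_panel}
3. dowel@(0, 1) [-x clear] — {dowel, drawer_front, side_panel}
4. foot@(1, 1) [+x clear] — {dowel, drawer_front, foot, side_panel}
5. shelf@(0, 2) [+x clear] — {dowel, drawer_front, foot, shelf, side_panel}
6. divider@(-1, 0) [-y clear] — {divider, dowel, drawer_front, foot, shelf, side_panel}

Valid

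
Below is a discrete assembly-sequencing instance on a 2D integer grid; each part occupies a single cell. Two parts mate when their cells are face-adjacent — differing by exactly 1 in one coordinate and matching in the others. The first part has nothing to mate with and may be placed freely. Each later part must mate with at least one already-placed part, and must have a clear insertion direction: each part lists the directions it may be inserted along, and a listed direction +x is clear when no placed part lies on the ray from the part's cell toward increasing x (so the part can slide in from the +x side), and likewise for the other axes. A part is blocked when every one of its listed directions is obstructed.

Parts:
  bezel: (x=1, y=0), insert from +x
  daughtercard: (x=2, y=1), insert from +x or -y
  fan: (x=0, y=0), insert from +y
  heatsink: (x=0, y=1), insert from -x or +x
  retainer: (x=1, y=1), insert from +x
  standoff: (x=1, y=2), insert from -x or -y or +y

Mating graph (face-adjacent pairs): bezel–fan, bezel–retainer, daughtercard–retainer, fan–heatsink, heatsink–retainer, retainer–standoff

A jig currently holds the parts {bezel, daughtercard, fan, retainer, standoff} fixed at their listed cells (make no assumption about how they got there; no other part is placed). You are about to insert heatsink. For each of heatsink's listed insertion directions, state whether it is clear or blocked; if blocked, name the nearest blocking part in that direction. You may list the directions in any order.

+x: blocked by retainer; -x: clear

-x: ray from heatsink(0, 1) has no placed part ⇒ clear
+x: nearest on ray is retainer@(1, 1) ⇒ blocked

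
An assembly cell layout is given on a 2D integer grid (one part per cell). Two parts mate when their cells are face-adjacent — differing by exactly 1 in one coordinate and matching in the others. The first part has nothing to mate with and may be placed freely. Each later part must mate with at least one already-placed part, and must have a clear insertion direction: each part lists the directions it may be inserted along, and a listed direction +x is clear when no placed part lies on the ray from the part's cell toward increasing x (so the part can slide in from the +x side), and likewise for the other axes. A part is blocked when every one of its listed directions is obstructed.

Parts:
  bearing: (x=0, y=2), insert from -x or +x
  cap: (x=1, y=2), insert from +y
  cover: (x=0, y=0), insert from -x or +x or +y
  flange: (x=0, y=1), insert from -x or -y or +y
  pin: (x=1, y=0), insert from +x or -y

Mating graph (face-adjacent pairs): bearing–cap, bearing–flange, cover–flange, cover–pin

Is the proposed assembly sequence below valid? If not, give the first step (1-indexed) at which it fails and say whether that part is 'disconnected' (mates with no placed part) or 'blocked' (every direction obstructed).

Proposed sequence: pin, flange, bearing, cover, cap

1. pin@(1, 0) [+x clear] — {pin}
2. flange@(0, 1) — no placed neighbour ⇒ disconnected

Invalid at step 2 (disconnected)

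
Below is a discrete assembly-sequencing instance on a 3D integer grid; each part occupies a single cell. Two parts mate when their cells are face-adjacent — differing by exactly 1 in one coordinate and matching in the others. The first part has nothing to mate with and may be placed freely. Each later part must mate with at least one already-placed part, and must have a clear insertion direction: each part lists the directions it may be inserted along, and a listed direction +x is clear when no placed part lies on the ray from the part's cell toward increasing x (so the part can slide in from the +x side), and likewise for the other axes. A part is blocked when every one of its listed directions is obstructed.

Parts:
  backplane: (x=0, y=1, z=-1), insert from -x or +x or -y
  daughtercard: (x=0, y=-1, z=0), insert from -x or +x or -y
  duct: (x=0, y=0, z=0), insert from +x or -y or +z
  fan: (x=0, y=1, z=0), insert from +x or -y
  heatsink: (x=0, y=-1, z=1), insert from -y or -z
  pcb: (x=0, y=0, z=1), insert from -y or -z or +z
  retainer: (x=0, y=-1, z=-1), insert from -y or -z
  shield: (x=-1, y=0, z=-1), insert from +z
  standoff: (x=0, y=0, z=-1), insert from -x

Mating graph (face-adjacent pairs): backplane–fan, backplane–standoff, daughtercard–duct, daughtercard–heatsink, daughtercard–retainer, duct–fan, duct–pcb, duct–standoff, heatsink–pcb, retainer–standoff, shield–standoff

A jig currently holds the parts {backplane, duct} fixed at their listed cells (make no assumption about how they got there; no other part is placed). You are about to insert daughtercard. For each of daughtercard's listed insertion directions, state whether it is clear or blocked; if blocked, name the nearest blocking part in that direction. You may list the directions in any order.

+x: clear; -x: clear; -y: clear

-x: ray from daughtercard(0, -1, 0) has no placed part ⇒ clear
+x: ray from daughtercard(0, -1, 0) has no placed part ⇒ clear
-y: ray from daughtercard(0, -1, 0) has no placed part ⇒ clear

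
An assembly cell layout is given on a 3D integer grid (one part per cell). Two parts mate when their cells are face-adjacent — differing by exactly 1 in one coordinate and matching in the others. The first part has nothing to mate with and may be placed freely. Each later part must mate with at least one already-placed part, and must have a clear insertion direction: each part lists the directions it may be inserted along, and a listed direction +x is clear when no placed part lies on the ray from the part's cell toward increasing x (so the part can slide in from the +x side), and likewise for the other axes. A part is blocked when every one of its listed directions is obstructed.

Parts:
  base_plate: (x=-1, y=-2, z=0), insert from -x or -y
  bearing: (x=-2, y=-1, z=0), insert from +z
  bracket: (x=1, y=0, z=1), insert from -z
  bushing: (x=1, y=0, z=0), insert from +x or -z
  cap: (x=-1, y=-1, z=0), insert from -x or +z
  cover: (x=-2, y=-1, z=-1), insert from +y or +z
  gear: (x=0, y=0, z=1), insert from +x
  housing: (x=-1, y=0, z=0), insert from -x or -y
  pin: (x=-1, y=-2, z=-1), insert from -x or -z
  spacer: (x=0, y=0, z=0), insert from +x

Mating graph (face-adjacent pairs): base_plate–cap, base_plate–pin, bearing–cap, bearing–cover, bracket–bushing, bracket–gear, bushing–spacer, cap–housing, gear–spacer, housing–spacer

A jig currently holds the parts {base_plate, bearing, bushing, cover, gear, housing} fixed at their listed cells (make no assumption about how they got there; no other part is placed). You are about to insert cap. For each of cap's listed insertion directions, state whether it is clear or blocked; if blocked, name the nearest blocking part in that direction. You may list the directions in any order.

-x: nearest on ray is bearing@(-2, -1, 0) ⇒ blocked
+z: ray from cap(-1, -1, 0) has no placed part ⇒ clear

+z: clear; -x: blocked by bearing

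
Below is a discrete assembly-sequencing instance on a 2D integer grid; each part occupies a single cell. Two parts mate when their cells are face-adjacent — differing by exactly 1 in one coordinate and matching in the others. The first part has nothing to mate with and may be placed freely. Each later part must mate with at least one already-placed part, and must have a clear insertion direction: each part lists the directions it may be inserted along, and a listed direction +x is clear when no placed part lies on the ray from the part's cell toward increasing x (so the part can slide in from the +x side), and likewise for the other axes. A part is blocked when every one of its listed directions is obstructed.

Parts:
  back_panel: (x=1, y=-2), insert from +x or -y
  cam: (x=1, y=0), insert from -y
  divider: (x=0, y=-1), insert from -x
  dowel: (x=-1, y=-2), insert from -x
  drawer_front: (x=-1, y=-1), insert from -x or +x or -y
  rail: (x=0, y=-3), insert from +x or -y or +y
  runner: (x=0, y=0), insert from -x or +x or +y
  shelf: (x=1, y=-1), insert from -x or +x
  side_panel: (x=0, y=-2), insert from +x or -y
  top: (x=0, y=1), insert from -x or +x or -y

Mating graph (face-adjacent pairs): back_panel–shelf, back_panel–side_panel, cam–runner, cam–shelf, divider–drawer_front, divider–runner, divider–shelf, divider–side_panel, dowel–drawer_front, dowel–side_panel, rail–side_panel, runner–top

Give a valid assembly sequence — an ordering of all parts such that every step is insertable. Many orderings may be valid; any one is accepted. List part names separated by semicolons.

dowel; side_panel; rail; divider; runner; top; cam; back_panel; shelf; drawer_front

1. dowel@(-1, -2) [-x clear] — {dowel}
2. side_panel@(0, -2) [+x clear] — {dowel, side_panel}
3. rail@(0, -3) [+x clear] — {dowel, rail, side_panel}
4. divider@(0, -1) [-x clear] — {divider, dowel, rail, side_panel}
5. runner@(0, 0) [-x clear] — {divider, dowel, rail, runner, side_panel}
6. top@(0, 1) [-x clear] — {divider, dowel, rail, runner, side_panel, top}
7. cam@(1, 0) [-y clear] — {cam, divider, dowel, rail, runner, side_panel, top}
8. back_panel@(1, -2) [+x clear] — {back_panel, cam, divider, dowel, rail, runner, side_panel, top}
9. shelf@(1, -1) [+x clear] — {back_panel, cam, divider, dowel, rail, runner, shelf, side_panel, top}
10. drawer_front@(-1, -1) [-x clear] — {back_panel, cam, divider, dowel, drawer_front, rail, runner, shelf, side_panel, top}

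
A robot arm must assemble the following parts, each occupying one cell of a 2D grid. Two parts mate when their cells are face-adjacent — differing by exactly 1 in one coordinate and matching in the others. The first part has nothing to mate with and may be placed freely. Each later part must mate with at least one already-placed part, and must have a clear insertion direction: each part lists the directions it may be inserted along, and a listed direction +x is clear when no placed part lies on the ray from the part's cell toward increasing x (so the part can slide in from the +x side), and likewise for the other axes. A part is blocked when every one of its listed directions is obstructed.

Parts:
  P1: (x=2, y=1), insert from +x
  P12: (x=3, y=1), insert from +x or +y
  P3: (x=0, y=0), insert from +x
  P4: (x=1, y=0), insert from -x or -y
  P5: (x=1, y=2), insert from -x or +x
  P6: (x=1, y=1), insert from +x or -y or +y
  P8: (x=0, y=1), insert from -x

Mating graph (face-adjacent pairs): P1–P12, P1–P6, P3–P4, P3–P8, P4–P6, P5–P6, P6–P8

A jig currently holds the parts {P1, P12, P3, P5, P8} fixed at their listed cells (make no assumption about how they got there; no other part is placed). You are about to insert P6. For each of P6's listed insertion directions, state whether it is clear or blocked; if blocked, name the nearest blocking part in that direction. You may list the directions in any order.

+x: nearest on ray is P1@(2, 1) ⇒ blocked
-y: ray from P6(1, 1) has no placed part ⇒ clear
+y: nearest on ray is P5@(1, 2) ⇒ blocked

+x: blocked by P1; +y: blocked by P5; -y: clear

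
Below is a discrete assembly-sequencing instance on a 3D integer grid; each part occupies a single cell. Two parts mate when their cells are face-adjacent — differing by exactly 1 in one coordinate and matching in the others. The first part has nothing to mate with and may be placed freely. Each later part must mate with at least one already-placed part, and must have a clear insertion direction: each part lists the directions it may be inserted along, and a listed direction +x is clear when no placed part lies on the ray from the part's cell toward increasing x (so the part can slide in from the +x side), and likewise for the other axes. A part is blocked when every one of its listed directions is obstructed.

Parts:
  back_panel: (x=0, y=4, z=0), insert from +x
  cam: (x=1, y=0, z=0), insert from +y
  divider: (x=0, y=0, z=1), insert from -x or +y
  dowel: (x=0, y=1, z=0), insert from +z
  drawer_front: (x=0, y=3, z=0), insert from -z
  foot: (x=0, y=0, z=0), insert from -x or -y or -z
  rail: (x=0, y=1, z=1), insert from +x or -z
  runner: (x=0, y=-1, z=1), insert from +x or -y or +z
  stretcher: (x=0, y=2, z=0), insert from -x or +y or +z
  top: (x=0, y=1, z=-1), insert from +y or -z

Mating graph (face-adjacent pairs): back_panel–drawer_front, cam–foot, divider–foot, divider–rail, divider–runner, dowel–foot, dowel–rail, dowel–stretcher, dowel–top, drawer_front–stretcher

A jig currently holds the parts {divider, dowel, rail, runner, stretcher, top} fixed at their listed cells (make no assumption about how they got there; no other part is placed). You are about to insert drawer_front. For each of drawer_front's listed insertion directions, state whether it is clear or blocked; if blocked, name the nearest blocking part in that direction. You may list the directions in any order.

-z: ray from drawer_front(0, 3, 0) has no placed part ⇒ clear

-z: clear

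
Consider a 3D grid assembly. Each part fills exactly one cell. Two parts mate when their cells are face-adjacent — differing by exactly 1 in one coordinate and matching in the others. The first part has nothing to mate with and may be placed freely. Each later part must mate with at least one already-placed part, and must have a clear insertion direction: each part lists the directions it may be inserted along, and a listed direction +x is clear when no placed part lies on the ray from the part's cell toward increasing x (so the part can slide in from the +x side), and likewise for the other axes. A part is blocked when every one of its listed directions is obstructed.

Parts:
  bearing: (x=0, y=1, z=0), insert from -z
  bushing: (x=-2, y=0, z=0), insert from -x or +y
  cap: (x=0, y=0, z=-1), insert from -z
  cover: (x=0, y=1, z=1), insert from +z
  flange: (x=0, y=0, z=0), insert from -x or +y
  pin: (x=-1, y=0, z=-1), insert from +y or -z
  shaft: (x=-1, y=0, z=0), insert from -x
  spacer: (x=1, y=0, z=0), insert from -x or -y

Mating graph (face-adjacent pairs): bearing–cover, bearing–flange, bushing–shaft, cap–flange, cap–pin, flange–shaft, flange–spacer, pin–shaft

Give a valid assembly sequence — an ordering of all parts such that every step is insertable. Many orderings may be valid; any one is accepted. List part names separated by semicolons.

flange; shaft; bushing; bearing; cover; cap; pin; spacer

1. flange@(0, 0, 0) [-x clear] — {flange}
2. shaft@(-1, 0, 0) [-x clear] — {flange, shaft}
3. bushing@(-2, 0, 0) [-x clear] — {bushing, flange, shaft}
4. bearing@(0, 1, 0) [-z clear] — {bearing, bushing, flange, shaft}
5. cover@(0, 1, 1) [+z clear] — {bearing, bushing, cover, flange, shaft}
6. cap@(0, 0, -1) [-z clear] — {bearing, bushing, cap, cover, flange, shaft}
7. pin@(-1, 0, -1) [+y clear] — {bearing, bushing, cap, cover, flange, pin, shaft}
8. spacer@(1, 0, 0) [-y clear] — {bearing, bushing, cap, cover, flange, pin, shaft, spacer}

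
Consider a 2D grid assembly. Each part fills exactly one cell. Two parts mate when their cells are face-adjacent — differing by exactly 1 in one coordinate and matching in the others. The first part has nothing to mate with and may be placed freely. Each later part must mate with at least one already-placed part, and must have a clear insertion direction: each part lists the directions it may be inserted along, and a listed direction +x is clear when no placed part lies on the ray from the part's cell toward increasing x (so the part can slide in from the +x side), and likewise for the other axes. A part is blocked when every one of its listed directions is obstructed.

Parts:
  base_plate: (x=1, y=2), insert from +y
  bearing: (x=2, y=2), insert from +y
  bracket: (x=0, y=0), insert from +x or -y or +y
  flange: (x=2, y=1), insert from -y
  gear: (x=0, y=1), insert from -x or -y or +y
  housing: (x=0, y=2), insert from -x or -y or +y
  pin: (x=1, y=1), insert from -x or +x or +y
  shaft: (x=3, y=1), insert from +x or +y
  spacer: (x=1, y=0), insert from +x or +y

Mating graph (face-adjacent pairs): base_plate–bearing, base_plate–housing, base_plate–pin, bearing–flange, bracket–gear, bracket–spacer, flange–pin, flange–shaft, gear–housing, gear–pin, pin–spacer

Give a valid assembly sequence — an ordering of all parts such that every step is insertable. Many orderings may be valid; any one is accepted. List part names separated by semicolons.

bracket; spacer; pin; base_plate; bearing; gear; housing; flange; shaft

1. bracket@(0, 0) [+x clear] — {bracket}
2. spacer@(1, 0) [+x clear] — {bracket, spacer}
3. pin@(1, 1) [-x clear] — {bracket, pin, spacer}
4. base_plate@(1, 2) [+y clear] — {base_plate, bracket, pin, spacer}
5. bearing@(2, 2) [+y clear] — {base_plate, bearing, bracket, pin, spacer}
6. gear@(0, 1) [-x clear] — {base_plate, bearing, bracket, gear, pin, spacer}
7. housing@(0, 2) [-x clear] — {base_plate, bearing, bracket, gear, housing, pin, spacer}
8. flange@(2, 1) [-y clear] — {base_plate, bearing, bracket, flange, gear, housing, pin, spacer}
9. shaft@(3, 1) [+x clear] — {base_plate, bearing, bracket, flange, gear, housing, pin, shaft, spacer}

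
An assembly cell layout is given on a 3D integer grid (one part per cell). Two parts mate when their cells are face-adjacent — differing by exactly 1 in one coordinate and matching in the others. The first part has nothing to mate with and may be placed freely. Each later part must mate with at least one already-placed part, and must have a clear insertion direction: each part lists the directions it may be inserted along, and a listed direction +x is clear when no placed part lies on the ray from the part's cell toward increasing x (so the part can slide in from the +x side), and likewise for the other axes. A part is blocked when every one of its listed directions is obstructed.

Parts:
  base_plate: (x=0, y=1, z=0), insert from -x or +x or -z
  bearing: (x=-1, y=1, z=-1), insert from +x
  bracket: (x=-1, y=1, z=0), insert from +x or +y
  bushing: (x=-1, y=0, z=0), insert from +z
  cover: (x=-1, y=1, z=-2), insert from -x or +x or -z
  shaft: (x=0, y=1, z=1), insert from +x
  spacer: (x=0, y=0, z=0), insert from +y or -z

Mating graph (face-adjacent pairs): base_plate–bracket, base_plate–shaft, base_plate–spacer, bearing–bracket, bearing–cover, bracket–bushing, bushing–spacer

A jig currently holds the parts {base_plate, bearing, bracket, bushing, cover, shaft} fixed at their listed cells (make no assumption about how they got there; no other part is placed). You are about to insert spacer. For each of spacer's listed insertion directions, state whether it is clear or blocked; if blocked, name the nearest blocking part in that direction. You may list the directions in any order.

+y: blocked by base_plate; -z: clear

+y: nearest on ray is base_plate@(0, 1, 0) ⇒ blocked
-z: ray from spacer(0, 0, 0) has no placed part ⇒ clear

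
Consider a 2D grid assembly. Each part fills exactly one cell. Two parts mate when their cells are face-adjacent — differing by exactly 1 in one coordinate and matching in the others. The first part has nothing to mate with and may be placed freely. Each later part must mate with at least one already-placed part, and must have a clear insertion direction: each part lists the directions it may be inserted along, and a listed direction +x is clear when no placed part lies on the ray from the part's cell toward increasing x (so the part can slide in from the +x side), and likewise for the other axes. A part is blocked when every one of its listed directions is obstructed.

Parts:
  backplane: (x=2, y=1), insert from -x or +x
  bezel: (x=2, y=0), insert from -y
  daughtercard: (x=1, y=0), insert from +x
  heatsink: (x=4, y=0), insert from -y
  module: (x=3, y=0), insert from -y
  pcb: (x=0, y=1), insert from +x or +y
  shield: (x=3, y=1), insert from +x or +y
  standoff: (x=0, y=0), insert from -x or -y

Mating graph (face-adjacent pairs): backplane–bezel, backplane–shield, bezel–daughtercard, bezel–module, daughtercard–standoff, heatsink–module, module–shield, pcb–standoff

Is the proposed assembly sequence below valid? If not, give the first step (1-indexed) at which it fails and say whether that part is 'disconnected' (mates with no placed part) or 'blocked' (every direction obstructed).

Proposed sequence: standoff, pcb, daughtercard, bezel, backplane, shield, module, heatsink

Valid

1. standoff@(0, 0) [-x clear] — {standoff}
2. pcb@(0, 1) [+x clear] — {pcb, standoff}
3. daughtercard@(1, 0) [+x clear] — {daughtercard, pcb, standoff}
4. bezel@(2, 0) [-y clear] — {bezel, daughtercard, pcb, standoff}
5. backplane@(2, 1) [+x clear] — {backplane, bezel, daughtercard, pcb, standoff}
6. shield@(3, 1) [+x clear] — {backplane, bezel, daughtercard, pcb, shield, standoff}
7. module@(3, 0) [-y clear] — {backplane, bezel, daughtercard, module, pcb, shield, standoff}
8. heatsink@(4, 0) [-y clear] — {backplane, bezel, daughtercard, heatsink, module, pcb, shield, standoff}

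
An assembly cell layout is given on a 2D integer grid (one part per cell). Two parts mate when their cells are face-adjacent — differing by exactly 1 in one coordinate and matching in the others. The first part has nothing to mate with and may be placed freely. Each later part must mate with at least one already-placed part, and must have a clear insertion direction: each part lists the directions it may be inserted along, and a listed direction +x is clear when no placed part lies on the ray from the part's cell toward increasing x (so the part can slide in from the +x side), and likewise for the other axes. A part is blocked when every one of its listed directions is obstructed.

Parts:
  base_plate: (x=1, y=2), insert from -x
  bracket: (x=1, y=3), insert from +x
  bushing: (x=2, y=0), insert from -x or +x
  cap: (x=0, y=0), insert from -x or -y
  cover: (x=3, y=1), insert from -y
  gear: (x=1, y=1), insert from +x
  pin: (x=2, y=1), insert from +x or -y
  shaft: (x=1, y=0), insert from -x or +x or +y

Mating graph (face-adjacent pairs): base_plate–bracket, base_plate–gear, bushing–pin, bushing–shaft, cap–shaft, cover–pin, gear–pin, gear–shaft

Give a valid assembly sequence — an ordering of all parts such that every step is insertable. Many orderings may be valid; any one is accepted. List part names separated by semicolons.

shaft; gear; pin; cover; base_plate; bracket; bushing; cap

1. shaft@(1, 0) [-x clear] — {shaft}
2. gear@(1, 1) [+x clear] — {gear, shaft}
3. pin@(2, 1) [+x clear] — {gear, pin, shaft}
4. cover@(3, 1) [-y clear] — {cover, gear, pin, shaft}
5. base_plate@(1, 2) [-x clear] — {base_plate, cover, gear, pin, shaft}
6. bracket@(1, 3) [+x clear] — {base_plate, bracket, cover, gear, pin, shaft}
7. bushing@(2, 0) [+x clear] — {base_plate, bracket, bushing, cover, gear, pin, shaft}
8. cap@(0, 0) [-x clear] — {base_plate, bracket, bushing, cap, cover, gear, pin, shaft}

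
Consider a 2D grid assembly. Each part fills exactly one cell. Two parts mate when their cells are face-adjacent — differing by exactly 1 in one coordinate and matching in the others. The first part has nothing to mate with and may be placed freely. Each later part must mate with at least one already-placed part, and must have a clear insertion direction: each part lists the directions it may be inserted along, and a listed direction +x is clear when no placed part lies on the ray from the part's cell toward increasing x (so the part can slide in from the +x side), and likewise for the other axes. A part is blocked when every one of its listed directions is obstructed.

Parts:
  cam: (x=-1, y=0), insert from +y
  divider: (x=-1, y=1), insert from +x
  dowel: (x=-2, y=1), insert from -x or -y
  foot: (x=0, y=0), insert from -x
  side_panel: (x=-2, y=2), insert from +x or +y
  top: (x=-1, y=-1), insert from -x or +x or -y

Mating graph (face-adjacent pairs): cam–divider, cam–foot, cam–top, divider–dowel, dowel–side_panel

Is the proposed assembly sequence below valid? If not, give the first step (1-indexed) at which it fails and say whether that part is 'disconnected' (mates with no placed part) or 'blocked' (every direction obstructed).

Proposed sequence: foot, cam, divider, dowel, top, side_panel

1. foot@(0, 0) [-x clear] — {foot}
2. cam@(-1, 0) [+y clear] — {cam, foot}
3. divider@(-1, 1) [+x clear] — {cam, divider, foot}
4. dowel@(-2, 1) [-x clear] — {cam, divider, dowel, foot}
5. top@(-1, -1) [-x clear] — {cam, divider, dowel, foot, top}
6. side_panel@(-2, 2) [+x clear] — {cam, divider, dowel, foot, side_panel, top}

Valid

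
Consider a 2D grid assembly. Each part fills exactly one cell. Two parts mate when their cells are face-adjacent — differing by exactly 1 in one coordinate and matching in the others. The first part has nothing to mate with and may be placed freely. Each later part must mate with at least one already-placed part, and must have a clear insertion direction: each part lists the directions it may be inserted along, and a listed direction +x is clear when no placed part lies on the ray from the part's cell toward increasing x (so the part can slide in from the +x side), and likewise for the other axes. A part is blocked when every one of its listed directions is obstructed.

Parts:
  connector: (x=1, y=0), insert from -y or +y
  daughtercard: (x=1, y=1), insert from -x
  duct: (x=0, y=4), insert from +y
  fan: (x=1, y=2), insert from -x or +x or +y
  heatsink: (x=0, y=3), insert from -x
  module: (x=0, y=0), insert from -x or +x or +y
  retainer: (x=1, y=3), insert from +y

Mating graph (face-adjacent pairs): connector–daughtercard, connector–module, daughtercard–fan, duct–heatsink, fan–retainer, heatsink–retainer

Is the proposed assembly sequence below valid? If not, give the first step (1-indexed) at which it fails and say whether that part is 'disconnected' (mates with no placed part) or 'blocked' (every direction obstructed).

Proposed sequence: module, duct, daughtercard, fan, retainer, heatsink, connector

Invalid at step 2 (disconnected)

1. module@(0, 0) [-x clear] — {module}
2. duct@(0, 4) — no placed neighbour ⇒ disconnected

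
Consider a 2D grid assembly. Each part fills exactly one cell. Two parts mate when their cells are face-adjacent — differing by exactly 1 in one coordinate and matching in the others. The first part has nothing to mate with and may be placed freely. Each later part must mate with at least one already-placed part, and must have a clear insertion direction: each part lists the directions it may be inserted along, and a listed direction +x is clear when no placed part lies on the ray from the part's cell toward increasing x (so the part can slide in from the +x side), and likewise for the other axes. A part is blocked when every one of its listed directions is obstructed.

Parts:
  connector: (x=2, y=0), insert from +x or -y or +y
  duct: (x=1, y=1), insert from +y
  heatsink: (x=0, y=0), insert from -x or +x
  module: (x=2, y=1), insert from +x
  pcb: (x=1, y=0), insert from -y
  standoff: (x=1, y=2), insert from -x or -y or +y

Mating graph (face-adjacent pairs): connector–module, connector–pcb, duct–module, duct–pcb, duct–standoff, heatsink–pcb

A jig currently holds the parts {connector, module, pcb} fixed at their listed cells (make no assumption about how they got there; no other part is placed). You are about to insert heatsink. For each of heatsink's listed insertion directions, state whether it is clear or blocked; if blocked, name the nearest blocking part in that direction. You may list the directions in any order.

+x: blocked by pcb; -x: clear

-x: ray from heatsink(0, 0) has no placed part ⇒ clear
+x: nearest on ray is pcb@(1, 0) ⇒ blocked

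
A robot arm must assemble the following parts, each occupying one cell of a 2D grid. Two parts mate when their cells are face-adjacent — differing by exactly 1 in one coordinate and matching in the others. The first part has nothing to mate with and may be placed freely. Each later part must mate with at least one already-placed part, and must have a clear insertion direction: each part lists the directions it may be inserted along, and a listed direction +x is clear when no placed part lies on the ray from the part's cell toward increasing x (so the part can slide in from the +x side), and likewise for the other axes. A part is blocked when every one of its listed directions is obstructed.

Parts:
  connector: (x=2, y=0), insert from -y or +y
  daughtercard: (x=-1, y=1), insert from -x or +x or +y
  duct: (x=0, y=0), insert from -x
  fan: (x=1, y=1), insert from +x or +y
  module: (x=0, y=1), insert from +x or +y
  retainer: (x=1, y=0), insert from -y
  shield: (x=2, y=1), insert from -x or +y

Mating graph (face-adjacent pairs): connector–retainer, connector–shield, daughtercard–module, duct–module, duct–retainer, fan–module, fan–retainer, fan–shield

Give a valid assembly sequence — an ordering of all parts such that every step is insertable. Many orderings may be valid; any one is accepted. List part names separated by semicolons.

1. fan@(1, 1) [+x clear] — {fan}
2. module@(0, 1) [+y clear] — {fan, module}
3. shield@(2, 1) [+y clear] — {fan, module, shield}
4. retainer@(1, 0) [-y clear] — {fan, module, retainer, shield}
5. connector@(2, 0) [-y clear] — {connector, fan, module, retainer, shield}
6. duct@(0, 0) [-x clear] — {connector, duct, fan, module, retainer, shield}
7. daughtercard@(-1, 1) [-x clear] — {connector, daughtercard, duct, fan, module, retainer, shield}

fan; module; shield; retainer; connector; duct; daughtercard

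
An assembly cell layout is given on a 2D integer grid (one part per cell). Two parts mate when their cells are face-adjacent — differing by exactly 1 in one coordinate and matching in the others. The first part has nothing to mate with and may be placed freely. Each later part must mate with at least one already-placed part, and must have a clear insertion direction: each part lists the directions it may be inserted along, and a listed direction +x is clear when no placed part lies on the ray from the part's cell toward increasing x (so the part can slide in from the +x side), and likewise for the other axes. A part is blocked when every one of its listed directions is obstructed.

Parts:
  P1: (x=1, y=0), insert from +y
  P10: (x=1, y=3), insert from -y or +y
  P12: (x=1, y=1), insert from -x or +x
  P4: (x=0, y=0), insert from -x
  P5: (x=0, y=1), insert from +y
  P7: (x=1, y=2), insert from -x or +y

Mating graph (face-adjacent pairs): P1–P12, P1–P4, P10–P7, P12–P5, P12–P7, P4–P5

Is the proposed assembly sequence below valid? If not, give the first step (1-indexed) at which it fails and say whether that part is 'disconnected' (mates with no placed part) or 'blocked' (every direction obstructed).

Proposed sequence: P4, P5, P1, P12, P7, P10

1. P4@(0, 0) [-x clear] — {P4}
2. P5@(0, 1) [+y clear] — {P4, P5}
3. P1@(1, 0) [+y clear] — {P1, P4, P5}
4. P12@(1, 1) [+x clear] — {P1, P12, P4, P5}
5. P7@(1, 2) [-x clear] — {P1, P12, P4, P5, P7}
6. P10@(1, 3) [+y clear] — {P1, P10, P12, P4, P5, P7}

Valid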